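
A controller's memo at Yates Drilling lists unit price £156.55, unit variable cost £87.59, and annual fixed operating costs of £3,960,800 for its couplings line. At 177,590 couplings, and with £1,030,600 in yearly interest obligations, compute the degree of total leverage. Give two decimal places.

1.69

At 177,590 units, contribution = 177,590 × £68.96 = £12,246,606.40.
Operating income = contribution − fixed costs = £12,246,606.40 − £3,960,800 = £8,285,806.40. Interest = £1,030,600.00.
DOL = £12,246,606.40 ÷ £8,285,806.40 = 1.4780; DFL = £8,285,806.40 ÷ £7,255,206.40 = 1.1420.
Combined leverage = 1.4780 × 1.1420 = 1.6879.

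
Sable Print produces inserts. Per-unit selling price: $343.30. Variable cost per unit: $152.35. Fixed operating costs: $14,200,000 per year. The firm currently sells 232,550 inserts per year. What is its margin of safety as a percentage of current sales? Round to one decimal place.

Unit CM = price − variable cost = $343.30 − $152.35 = $190.95. Break-even units = $14,200,000 ÷ $190.95 = 74,365.02; break-even revenue = 74,365.02 × $343.30 = $25,529,510.34.
Actual sales revenue = 232,550 × $343.30 = $79,834,415.00.
Margin of safety = ($79,834,415.00 − $25,529,510.34) ÷ $79,834,415.00 = 68.0%.

68.0%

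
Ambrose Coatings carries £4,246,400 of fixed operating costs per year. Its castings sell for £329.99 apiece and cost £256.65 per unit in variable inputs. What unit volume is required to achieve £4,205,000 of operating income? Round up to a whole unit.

115,236 castings

Each unit contributes £329.99 − £256.65 = £73.34.
Units = (FC + target) / CM = (£4,246,400 + £4,205,000) / £73.34 = 115,235.89, so 115,236 castings.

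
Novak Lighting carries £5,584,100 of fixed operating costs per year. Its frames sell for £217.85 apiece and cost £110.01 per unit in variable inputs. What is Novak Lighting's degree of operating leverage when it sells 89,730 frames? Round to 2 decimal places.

Total contribution margin = 89,730 × £107.84 = £9,676,483.20.
Subtracting fixed costs: EBIT = £9,676,483.20 − £5,584,100 = £4,092,383.20.
So DOL = total CM / EBIT = £9,676,483.20 / £4,092,383.20 = 2.3645.

2.36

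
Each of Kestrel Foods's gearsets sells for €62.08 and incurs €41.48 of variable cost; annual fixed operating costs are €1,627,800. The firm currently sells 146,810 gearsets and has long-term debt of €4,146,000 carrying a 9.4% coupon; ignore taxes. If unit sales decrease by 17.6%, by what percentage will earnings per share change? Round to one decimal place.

-52.9%

At 146,810 units, contribution = 146,810 × €20.60 = €3,024,286.00.
EBIT = €3,024,286.00 − €1,627,800 = €1,396,486.00.
After interest of €389,724.00, pre-tax earnings = €1,006,762.00.
Degree of combined leverage = contribution ÷ (EBIT − I) = €3,024,286.00 ÷ €1,006,762.00 = 3.0040.
EPS therefore changes by 3.0040 × (-17.6%) = -52.9%.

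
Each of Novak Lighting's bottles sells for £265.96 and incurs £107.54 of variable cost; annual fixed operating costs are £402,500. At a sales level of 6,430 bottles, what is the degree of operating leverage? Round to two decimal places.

1.65

At 6,430 units, contribution = 6,430 × £158.42 = £1,018,640.60.
Subtracting fixed costs: EBIT = £1,018,640.60 − £402,500 = £616,140.60.
Degree of operating leverage = £1,018,640.60 / £616,140.60 = 1.6533.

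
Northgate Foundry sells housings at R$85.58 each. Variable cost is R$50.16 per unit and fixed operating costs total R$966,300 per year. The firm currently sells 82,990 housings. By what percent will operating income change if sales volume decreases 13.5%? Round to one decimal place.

Contribution at this volume is 82,990 × R$35.42 = R$2,939,505.80.
Operating income = contribution − fixed costs = R$2,939,505.80 − R$966,300 = R$1,973,205.80.
So DOL = total CM / EBIT = R$2,939,505.80 / R$1,973,205.80 = 1.4897.
So EBIT moves 1.4897 × (-13.5%) = -20.1%.

-20.1%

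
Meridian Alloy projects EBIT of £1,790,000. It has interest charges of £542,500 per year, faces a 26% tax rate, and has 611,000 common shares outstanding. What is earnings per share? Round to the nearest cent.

Pre-tax income = £1,790,000 − £542,500.00 = £1,247,500.00.
After tax at 26%: net income = £1,247,500.00 × 0.74 = £923,150.00.
EPS = £923,150.00 ÷ 611,000 = £1.51.

£1.51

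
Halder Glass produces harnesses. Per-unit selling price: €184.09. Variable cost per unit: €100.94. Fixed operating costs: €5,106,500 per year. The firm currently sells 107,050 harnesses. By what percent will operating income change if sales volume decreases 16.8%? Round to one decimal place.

-39.4%

Total contribution margin = 107,050 × €83.15 = €8,901,207.50.
EBIT = €8,901,207.50 − €5,106,500 = €3,794,707.50.
Degree of operating leverage = €8,901,207.50 / €3,794,707.50 = 2.3457.
%ΔEBIT = DOL × %ΔSales = 2.3457 × -16.8% = -39.4%.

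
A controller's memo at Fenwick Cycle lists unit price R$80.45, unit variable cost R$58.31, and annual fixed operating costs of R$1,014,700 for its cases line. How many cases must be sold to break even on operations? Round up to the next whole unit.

Contribution margin per unit = R$80.45 − R$58.31 = R$22.14.
Break-even volume = fixed costs ÷ CM per unit = R$1,014,700 ÷ R$22.14 = 45,831.07, so 45,832 cases.

45,832 cases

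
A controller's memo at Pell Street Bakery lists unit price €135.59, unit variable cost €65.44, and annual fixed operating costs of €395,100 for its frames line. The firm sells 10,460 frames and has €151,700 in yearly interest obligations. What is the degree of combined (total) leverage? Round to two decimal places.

At 10,460 units, contribution = 10,460 × €70.15 = €733,769.00.
EBIT = €733,769.00 − €395,100 = €338,669.00. Interest = €151,700.00.
DOL = €733,769.00 ÷ €338,669.00 = 2.1666; DFL = €338,669.00 ÷ €186,969.00 = 1.8114.
Combined leverage = 2.1666 × 1.8114 = 3.9246.

3.92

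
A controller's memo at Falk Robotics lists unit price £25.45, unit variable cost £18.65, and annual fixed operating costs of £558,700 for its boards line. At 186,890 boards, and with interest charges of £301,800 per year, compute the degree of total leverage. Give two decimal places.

Total contribution margin = 186,890 × £6.80 = £1,270,852.00.
Subtracting fixed costs: EBIT = £1,270,852.00 − £558,700 = £712,152.00. Interest = £301,800.00.
DOL = £1,270,852.00 ÷ £712,152.00 = 1.7845; DFL = £712,152.00 ÷ £410,352.00 = 1.7355.
DCL = DOL × DFL = 1.7845 × 1.7355 = 3.0970.

3.10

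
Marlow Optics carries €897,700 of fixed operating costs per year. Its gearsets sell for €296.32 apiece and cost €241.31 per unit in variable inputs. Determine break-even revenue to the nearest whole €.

€4,835,602

CM per unit = €296.32 − €241.31 = €55.01; CM ratio = €55.01 / €296.32 = 0.1856.
Break-even sales = FC ÷ CM ratio = €897,700 × €296.32 / €55.01 = €4,835,602.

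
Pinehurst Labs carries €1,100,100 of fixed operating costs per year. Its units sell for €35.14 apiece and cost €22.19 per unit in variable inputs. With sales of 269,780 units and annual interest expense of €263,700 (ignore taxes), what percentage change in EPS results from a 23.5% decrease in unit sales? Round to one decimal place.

-38.5%

Total contribution margin = 269,780 × €12.95 = €3,493,651.00.
EBIT = €3,493,651.00 − €1,100,100 = €2,393,551.00.
Interest = €263,700.00, so EBIT − I = €2,129,851.00.
Degree of combined leverage = contribution ÷ (EBIT − I) = €3,493,651.00 ÷ €2,129,851.00 = 1.6403.
%ΔEPS = DCL × %ΔSales = 1.6403 × -23.5% = -38.5%.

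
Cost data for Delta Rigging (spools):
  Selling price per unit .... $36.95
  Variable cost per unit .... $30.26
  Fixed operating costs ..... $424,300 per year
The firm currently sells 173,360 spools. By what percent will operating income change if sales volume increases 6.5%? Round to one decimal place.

At 173,360 units, contribution = 173,360 × $6.69 = $1,159,778.40.
EBIT = $1,159,778.40 − $424,300 = $735,478.40.
Degree of operating leverage = $1,159,778.40 / $735,478.40 = 1.5769.
Operating income changes by 1.5769 × +6.5% = +10.2%.

+10.2%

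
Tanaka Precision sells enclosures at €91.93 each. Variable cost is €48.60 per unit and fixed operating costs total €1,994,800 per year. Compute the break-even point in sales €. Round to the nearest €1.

€4,232,217

Contribution margin per unit = €91.93 − €48.60 = €43.33, a CM ratio of €43.33 ÷ €91.93 = 0.4713.
Break-even sales = FC ÷ CM ratio = €1,994,800 × €91.93 / €43.33 = €4,232,217.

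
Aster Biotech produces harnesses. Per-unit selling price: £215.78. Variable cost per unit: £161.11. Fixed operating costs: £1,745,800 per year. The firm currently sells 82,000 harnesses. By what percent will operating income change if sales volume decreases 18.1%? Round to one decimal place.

-29.6%

Contribution at this volume is 82,000 × £54.67 = £4,482,940.00.
EBIT = £4,482,940.00 − £1,745,800 = £2,737,140.00.
So DOL = total CM / EBIT = £4,482,940.00 / £2,737,140.00 = 1.6378.
%ΔEBIT = DOL × %ΔSales = 1.6378 × -18.1% = -29.6%.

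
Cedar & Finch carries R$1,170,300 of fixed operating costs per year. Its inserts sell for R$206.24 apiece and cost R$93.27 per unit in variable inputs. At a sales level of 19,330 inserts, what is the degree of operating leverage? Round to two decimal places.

Total contribution margin = 19,330 × R$112.97 = R$2,183,710.10.
Subtracting fixed costs: EBIT = R$2,183,710.10 − R$1,170,300 = R$1,013,410.10.
Degree of operating leverage = R$2,183,710.10 / R$1,013,410.10 = 2.1548.

2.15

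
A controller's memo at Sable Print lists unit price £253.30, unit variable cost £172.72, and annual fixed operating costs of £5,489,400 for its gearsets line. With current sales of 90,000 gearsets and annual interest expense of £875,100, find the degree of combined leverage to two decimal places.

8.17

Contribution at this volume is 90,000 × £80.58 = £7,252,200.00.
EBIT = £7,252,200.00 − £5,489,400 = £1,762,800.00. Interest = £875,100.00.
DOL = £7,252,200.00 ÷ £1,762,800.00 = 4.1140; DFL = £1,762,800.00 ÷ £887,700.00 = 1.9858.
Combined leverage = 4.1140 × 1.9858 = 8.1696.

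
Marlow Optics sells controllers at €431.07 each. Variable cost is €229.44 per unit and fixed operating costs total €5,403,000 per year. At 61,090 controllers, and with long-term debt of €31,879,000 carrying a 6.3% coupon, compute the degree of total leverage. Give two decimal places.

2.51

Contribution at this volume is 61,090 × €201.63 = €12,317,576.70.
EBIT = €12,317,576.70 − €5,403,000 = €6,914,576.70. Interest = €2,008,377.00, so EBIT − I = €4,906,199.70.
DCL = contribution ÷ (EBIT − I) = €12,317,576.70 ÷ €4,906,199.70 = 2.5106.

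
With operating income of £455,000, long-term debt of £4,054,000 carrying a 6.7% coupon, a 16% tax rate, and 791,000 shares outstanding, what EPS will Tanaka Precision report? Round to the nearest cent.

£0.19

Pre-tax income = £455,000 − £271,618.00 = £183,382.00.
Net income = £183,382.00 × (1 − 0.16) = £154,040.88.
Per share: £154,040.88 / 791,000 shares = £0.19.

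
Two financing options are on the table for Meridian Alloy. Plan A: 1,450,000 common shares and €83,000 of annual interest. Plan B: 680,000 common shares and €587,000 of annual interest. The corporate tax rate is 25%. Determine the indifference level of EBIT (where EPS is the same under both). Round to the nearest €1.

€1,032,091

At indifference, (EBIT − 83,000)(1 − t)/1,450,000 = (EBIT − 587,000)(1 − t)/680,000.
The (1 − t) factor cancels: (EBIT − 83,000) × 680,000 = (EBIT − 587,000) × 1,450,000.
Solving, EBIT = (587,000·1,450,000 − 83,000·680,000) / (1,450,000 − 680,000) = 794,710,000,000 / 770,000 = 1,032,090.91.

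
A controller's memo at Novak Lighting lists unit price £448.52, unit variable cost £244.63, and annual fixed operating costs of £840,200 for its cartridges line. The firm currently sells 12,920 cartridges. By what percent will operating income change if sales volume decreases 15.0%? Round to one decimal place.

-22.0%

Total contribution margin = 12,920 × £203.89 = £2,634,258.80.
Operating income = contribution − fixed costs = £2,634,258.80 − £840,200 = £1,794,058.80.
So DOL = total CM / EBIT = £2,634,258.80 / £1,794,058.80 = 1.4683.
Operating income changes by 1.4683 × -15.0% = -22.0%.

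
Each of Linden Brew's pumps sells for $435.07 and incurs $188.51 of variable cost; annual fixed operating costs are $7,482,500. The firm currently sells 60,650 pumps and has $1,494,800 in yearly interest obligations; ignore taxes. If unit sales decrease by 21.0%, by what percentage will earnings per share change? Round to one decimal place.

-52.5%

Total contribution margin = 60,650 × $246.56 = $14,953,864.00.
EBIT = $14,953,864.00 − $7,482,500 = $7,471,364.00.
Interest = $1,494,800.00, so EBIT − I = $5,976,564.00.
DCL = total CM / (EBIT − I) = $14,953,864.00 / $5,976,564.00 = 2.5021.
%ΔEPS = DCL × %ΔSales = 2.5021 × -21.0% = -52.5%.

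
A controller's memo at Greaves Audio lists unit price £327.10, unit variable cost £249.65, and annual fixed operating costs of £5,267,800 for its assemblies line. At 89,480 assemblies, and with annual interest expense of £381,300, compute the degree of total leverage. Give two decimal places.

Contribution at this volume is 89,480 × £77.45 = £6,930,226.00.
EBIT = £6,930,226.00 − £5,267,800 = £1,662,426.00. Interest = £381,300.00.
DOL = £6,930,226.00 ÷ £1,662,426.00 = 4.1687; DFL = £1,662,426.00 ÷ £1,281,126.00 = 1.2976.
DCL = DOL × DFL = 4.1687 × 1.2976 = 5.4093.

5.41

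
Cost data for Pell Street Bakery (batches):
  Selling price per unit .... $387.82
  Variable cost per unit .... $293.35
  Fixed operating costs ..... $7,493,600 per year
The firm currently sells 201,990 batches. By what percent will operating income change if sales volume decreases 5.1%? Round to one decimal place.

-8.4%

Total contribution margin = 201,990 × $94.47 = $19,081,995.30.
Subtracting fixed costs: EBIT = $19,081,995.30 − $7,493,600 = $11,588,395.30.
DOL = contribution ÷ EBIT = $19,081,995.30 ÷ $11,588,395.30 = 1.6466.
Operating income changes by 1.6466 × -5.1% = -8.4%.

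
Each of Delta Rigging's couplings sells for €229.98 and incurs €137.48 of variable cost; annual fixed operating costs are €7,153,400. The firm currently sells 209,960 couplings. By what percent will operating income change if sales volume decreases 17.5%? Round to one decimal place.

-27.7%

Contribution at this volume is 209,960 × €92.50 = €19,421,300.00.
Subtracting fixed costs: EBIT = €19,421,300.00 − €7,153,400 = €12,267,900.00.
DOL = contribution ÷ EBIT = €19,421,300.00 ÷ €12,267,900.00 = 1.5831.
Operating income changes by 1.5831 × -17.5% = -27.7%.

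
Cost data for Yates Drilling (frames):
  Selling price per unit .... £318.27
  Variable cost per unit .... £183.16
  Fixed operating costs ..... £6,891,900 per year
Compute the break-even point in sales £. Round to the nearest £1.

Contribution margin per unit = £318.27 − £183.16 = £135.11, a CM ratio of £135.11 ÷ £318.27 = 0.4245.
Break-even revenue = fixed costs × price ÷ CM = £6,891,900 × £318.27 ÷ £135.11 = £16,234,809.

£16,234,809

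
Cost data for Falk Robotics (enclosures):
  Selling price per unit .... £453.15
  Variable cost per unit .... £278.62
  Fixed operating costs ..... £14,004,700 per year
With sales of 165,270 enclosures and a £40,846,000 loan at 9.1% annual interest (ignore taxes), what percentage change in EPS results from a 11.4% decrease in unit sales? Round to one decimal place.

Total contribution margin = 165,270 × £174.53 = £28,844,573.10.
EBIT = £28,844,573.10 − £14,004,700 = £14,839,873.10.
Interest = £3,716,986.00, so EBIT − I = £11,122,887.10.
Degree of combined leverage = contribution ÷ (EBIT − I) = £28,844,573.10 ÷ £11,122,887.10 = 2.5933.
EPS therefore changes by 2.5933 × (-11.4%) = -29.6%.

-29.6%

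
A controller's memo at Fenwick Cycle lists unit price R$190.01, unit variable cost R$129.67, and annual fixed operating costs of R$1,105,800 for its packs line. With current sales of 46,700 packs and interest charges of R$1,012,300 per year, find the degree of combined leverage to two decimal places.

At 46,700 units, contribution = 46,700 × R$60.34 = R$2,817,878.00.
EBIT = R$2,817,878.00 − R$1,105,800 = R$1,712,078.00. Interest = R$1,012,300.00.
DOL = R$2,817,878.00 ÷ R$1,712,078.00 = 1.6459; DFL = R$1,712,078.00 ÷ R$699,778.00 = 2.4466.
DCL = DOL × DFL = 1.6459 × 2.4466 = 4.0269.

4.03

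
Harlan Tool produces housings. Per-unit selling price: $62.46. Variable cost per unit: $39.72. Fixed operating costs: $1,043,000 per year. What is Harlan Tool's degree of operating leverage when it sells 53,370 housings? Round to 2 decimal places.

Contribution at this volume is 53,370 × $22.74 = $1,213,633.80.
Subtracting fixed costs: EBIT = $1,213,633.80 − $1,043,000 = $170,633.80.
DOL = contribution ÷ EBIT = $1,213,633.80 ÷ $170,633.80 = 7.1125.

7.11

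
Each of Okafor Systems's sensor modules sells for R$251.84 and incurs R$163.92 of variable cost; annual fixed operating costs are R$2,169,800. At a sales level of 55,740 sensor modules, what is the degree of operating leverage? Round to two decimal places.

Contribution at this volume is 55,740 × R$87.92 = R$4,900,660.80.
Subtracting fixed costs: EBIT = R$4,900,660.80 − R$2,169,800 = R$2,730,860.80.
DOL = contribution ÷ EBIT = R$4,900,660.80 ÷ R$2,730,860.80 = 1.7945.

1.79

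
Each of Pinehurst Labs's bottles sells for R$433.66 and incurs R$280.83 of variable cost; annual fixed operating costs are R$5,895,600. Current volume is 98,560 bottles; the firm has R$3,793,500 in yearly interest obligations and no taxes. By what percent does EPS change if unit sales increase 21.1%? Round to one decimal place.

At 98,560 units, contribution = 98,560 × R$152.83 = R$15,062,924.80.
Subtracting fixed costs: EBIT = R$15,062,924.80 − R$5,895,600 = R$9,167,324.80.
After interest of R$3,793,500.00, pre-tax earnings = R$5,373,824.80.
Degree of combined leverage = contribution ÷ (EBIT − I) = R$15,062,924.80 ÷ R$5,373,824.80 = 2.8030.
%ΔEPS = DCL × %ΔSales = 2.8030 × +21.1% = +59.1%.

+59.1%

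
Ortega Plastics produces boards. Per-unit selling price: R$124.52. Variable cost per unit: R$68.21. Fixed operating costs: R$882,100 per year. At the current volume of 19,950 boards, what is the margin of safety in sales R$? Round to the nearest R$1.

R$533,560

Contribution margin per unit = R$124.52 − R$68.21 = R$56.31. Break-even units = R$882,100 ÷ R$56.31 = 15,665.07; break-even revenue = 15,665.07 × R$124.52 = R$1,950,614.31.
Current sales = 19,950 × R$124.52 = R$2,484,174.00.
Margin of safety = R$2,484,174.00 − R$1,950,614.31 = R$533,560.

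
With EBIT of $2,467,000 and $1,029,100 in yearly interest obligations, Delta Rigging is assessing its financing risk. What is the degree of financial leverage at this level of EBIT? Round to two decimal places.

1.72

Interest = $1,029,100.00.
DFL = EBIT ÷ (EBIT − I) = $2,467,000 ÷ ($2,467,000 − $1,029,100.00) = $2,467,000 ÷ $1,437,900.00 = 1.7157.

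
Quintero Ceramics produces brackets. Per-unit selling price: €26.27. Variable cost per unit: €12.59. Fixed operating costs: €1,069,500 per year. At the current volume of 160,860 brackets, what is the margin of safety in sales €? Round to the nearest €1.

€2,172,008

Contribution margin per unit = €26.27 − €12.59 = €13.68. Break-even units = €1,069,500 ÷ €13.68 = 78,179.82; break-even revenue = 78,179.82 × €26.27 = €2,053,783.99.
Current sales = 160,860 × €26.27 = €4,225,792.20.
Margin of safety = €4,225,792.20 − €2,053,783.99 = €2,172,008.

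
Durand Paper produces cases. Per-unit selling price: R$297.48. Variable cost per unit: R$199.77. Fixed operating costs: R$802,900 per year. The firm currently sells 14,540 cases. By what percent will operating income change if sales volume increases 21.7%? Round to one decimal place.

Contribution at this volume is 14,540 × R$97.71 = R$1,420,703.40.
EBIT = R$1,420,703.40 − R$802,900 = R$617,803.40.
So DOL = total CM / EBIT = R$1,420,703.40 / R$617,803.40 = 2.2996.
%ΔEBIT = DOL × %ΔSales = 2.2996 × +21.7% = +49.9%.

+49.9%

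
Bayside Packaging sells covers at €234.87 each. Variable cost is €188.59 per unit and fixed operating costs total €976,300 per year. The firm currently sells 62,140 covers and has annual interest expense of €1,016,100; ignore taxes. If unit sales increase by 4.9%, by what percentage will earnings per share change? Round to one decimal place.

Contribution at this volume is 62,140 × €46.28 = €2,875,839.20.
Subtracting fixed costs: EBIT = €2,875,839.20 − €976,300 = €1,899,539.20.
Interest = €1,016,100.00, so EBIT − I = €883,439.20.
Degree of combined leverage = contribution ÷ (EBIT − I) = €2,875,839.20 ÷ €883,439.20 = 3.2553.
%ΔEPS = DCL × %ΔSales = 3.2553 × +4.9% = +16.0%.

+16.0%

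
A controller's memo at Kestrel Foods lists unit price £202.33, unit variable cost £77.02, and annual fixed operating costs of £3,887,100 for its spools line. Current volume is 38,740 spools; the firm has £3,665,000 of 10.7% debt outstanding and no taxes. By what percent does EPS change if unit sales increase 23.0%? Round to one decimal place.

Contribution at this volume is 38,740 × £125.31 = £4,854,509.40.
Operating income = contribution − fixed costs = £4,854,509.40 − £3,887,100 = £967,409.40.
Interest = £392,155.00, so EBIT − I = £575,254.40.
DCL = total CM / (EBIT − I) = £4,854,509.40 / £575,254.40 = 8.4389.
EPS therefore changes by 8.4389 × (+23.0%) = +194.1%.

+194.1%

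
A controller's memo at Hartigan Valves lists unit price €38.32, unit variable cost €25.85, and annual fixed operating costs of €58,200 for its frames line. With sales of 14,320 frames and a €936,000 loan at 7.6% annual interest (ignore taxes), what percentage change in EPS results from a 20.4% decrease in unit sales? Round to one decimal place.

-74.0%

Contribution at this volume is 14,320 × €12.47 = €178,570.40.
Subtracting fixed costs: EBIT = €178,570.40 − €58,200 = €120,370.40.
After interest of €71,136.00, pre-tax earnings = €49,234.40.
Degree of combined leverage = contribution ÷ (EBIT − I) = €178,570.40 ÷ €49,234.40 = 3.6269.
%ΔEPS = DCL × %ΔSales = 3.6269 × -20.4% = -74.0%.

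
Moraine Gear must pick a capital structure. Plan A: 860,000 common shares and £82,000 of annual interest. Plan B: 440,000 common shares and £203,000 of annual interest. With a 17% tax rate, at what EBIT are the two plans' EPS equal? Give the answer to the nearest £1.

£329,762

At indifference, (EBIT − 82,000)(1 − t)/860,000 = (EBIT − 203,000)(1 − t)/440,000.
The (1 − t) factor cancels: (EBIT − 82,000) × 440,000 = (EBIT − 203,000) × 860,000.
EBIT × (860,000 − 440,000) = 203,000 × 860,000 − 82,000 × 440,000 = 138,500,000,000, so EBIT = 138,500,000,000 ÷ 420,000 = 329,761.90.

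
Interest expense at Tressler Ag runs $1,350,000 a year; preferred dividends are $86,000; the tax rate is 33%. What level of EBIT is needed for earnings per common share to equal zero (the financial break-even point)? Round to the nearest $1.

Grossing the preferred dividend up to pre-tax terms: $86,000 / (1 − 0.33) = $128,358.21.
EPS = 0 when EBIT covers interest plus the pre-tax preferred burden: $1,350,000 + $128,358.21 = $1,478,358.21.

$1,478,358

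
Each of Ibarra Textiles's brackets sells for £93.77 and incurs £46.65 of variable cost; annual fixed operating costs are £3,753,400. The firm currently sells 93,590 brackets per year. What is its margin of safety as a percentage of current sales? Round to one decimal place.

14.9%

Unit CM = price − variable cost = £93.77 − £46.65 = £47.12. Break-even units = £3,753,400 ÷ £47.12 = 79,656.20; break-even revenue = 79,656.20 × £93.77 = £7,469,361.59.
Current sales = 93,590 × £93.77 = £8,775,934.30.
Margin of safety = (£8,775,934.30 − £7,469,361.59) ÷ £8,775,934.30 = 14.9%.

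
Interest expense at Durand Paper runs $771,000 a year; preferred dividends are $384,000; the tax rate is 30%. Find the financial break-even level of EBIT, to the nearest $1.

Grossing the preferred dividend up to pre-tax terms: $384,000 / (1 − 0.30) = $548,571.43.
Financial break-even EBIT = interest + D_p ÷ (1 − t) = $771,000 + $548,571.43 = $1,319,571.43.

$1,319,571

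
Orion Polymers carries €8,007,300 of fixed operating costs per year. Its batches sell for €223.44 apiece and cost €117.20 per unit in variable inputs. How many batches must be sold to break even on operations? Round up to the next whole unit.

Contribution margin per unit = €223.44 − €117.20 = €106.24.
Break-even Q = €8,007,300 / €106.24 = 75,369.92 → 75,370 batches.

75,370 batches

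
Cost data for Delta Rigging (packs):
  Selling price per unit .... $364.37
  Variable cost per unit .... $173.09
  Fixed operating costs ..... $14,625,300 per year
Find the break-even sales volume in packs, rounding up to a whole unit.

Unit CM = price − variable cost = $364.37 − $173.09 = $191.28.
Break-even volume = fixed costs ÷ CM per unit = $14,625,300 ÷ $191.28 = 76,460.16, so 76,461 packs.

76,461 packs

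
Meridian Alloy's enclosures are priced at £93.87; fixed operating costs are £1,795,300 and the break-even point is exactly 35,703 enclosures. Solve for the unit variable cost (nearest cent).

£43.59

At break-even, FC = Q × (P − VC), so P − VC = £1,795,300 ÷ 35,703 = £50.2843.
Variable cost per unit = £93.87 − £50.2843 = £43.59.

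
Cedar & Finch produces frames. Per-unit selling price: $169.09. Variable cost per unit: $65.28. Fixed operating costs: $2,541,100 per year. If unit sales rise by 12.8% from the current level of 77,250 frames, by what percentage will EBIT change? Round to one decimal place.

At 77,250 units, contribution = 77,250 × $103.81 = $8,019,322.50.
Subtracting fixed costs: EBIT = $8,019,322.50 − $2,541,100 = $5,478,222.50.
So DOL = total CM / EBIT = $8,019,322.50 / $5,478,222.50 = 1.4639.
%ΔEBIT = DOL × %ΔSales = 1.4639 × +12.8% = +18.7%.

+18.7%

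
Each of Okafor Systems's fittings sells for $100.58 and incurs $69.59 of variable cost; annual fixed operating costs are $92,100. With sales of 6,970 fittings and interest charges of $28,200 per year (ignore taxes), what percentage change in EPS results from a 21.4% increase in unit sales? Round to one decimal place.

At 6,970 units, contribution = 6,970 × $30.99 = $216,000.30.
Operating income = contribution − fixed costs = $216,000.30 − $92,100 = $123,900.30.
Interest = $28,200.00, so EBIT − I = $95,700.30.
Degree of combined leverage = contribution ÷ (EBIT − I) = $216,000.30 ÷ $95,700.30 = 2.2570.
%ΔEPS = DCL × %ΔSales = 2.2570 × +21.4% = +48.3%.

+48.3%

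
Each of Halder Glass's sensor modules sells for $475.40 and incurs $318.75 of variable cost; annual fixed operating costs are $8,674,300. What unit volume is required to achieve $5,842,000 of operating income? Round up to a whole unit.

92,668 sensor modules

Unit CM = price − variable cost = $475.40 − $318.75 = $156.65.
Units = (FC + target) / CM = ($8,674,300 + $5,842,000) / $156.65 = 92,667.09, so 92,668 sensor modules.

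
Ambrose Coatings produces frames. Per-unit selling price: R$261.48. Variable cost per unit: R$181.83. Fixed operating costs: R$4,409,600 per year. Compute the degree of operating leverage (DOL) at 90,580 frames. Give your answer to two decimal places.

2.57

Contribution at this volume is 90,580 × R$79.65 = R$7,214,697.00.
EBIT = R$7,214,697.00 − R$4,409,600 = R$2,805,097.00.
Degree of operating leverage = R$7,214,697.00 / R$2,805,097.00 = 2.5720.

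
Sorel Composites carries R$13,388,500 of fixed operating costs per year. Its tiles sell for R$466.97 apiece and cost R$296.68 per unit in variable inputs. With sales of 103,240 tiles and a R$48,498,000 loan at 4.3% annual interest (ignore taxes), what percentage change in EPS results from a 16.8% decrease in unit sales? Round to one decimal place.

-140.2%

Contribution at this volume is 103,240 × R$170.29 = R$17,580,739.60.
Subtracting fixed costs: EBIT = R$17,580,739.60 − R$13,388,500 = R$4,192,239.60.
Interest = R$2,085,414.00, so EBIT − I = R$2,106,825.60.
DCL = total CM / (EBIT − I) = R$17,580,739.60 / R$2,106,825.60 = 8.3447.
EPS therefore changes by 8.3447 × (-16.8%) = -140.2%.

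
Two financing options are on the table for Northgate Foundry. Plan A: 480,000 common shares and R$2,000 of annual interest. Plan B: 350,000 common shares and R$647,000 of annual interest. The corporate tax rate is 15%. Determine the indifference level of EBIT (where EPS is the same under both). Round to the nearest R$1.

R$2,383,538

At indifference, (EBIT − 2,000)(1 − t)/480,000 = (EBIT − 647,000)(1 − t)/350,000.
The (1 − t) factor cancels: (EBIT − 2,000) × 350,000 = (EBIT − 647,000) × 480,000.
EBIT × (480,000 − 350,000) = 647,000 × 480,000 − 2,000 × 350,000 = 309,860,000,000, so EBIT = 309,860,000,000 ÷ 130,000 = 2,383,538.46.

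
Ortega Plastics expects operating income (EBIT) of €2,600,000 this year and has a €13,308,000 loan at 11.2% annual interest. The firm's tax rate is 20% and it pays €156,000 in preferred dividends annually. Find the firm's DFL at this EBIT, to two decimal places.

Annual interest charges come to €1,490,496.00.
Pre-tax preferred-dividend burden = €156,000 ÷ (1 − 0.20) = €195,000.00.
DFL = EBIT ÷ [EBIT − I − D_p/(1−t)] = €2,600,000 ÷ [€2,600,000 − €1,490,496.00 − €195,000.00] = €2,600,000 ÷ €914,504.00 = 2.8431.

2.84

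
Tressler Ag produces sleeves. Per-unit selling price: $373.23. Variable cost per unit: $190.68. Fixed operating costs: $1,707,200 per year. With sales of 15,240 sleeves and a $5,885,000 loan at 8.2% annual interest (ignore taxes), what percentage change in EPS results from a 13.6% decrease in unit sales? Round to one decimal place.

Total contribution margin = 15,240 × $182.55 = $2,782,062.00.
EBIT = $2,782,062.00 − $1,707,200 = $1,074,862.00.
After interest of $482,570.00, pre-tax earnings = $592,292.00.
DCL = total CM / (EBIT − I) = $2,782,062.00 / $592,292.00 = 4.6971.
EPS therefore changes by 4.6971 × (-13.6%) = -63.9%.

-63.9%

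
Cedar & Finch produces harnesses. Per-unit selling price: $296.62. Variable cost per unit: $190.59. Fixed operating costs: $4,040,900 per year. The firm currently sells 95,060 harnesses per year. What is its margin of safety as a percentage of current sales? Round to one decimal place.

Each unit contributes $296.62 − $190.59 = $106.03. Break-even units = $4,040,900 ÷ $106.03 = 38,110.91; break-even revenue = 38,110.91 × $296.62 = $11,304,458.72.
Actual sales revenue = 95,060 × $296.62 = $28,196,697.20.
Margin of safety = ($28,196,697.20 − $11,304,458.72) ÷ $28,196,697.20 = 59.9%.

59.9%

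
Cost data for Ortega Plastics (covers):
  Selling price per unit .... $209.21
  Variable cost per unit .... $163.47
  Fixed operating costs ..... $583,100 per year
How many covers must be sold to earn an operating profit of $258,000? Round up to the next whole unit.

18,389 covers

Contribution margin per unit = $209.21 − $163.47 = $45.74.
Units = (FC + target) / CM = ($583,100 + $258,000) / $45.74 = 18,388.72, so 18,389 covers.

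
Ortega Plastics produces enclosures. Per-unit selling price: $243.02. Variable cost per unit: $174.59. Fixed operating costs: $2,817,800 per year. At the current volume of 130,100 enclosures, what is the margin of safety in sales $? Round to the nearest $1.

Contribution margin per unit = $243.02 − $174.59 = $68.43. Break-even units = $2,817,800 ÷ $68.43 = 41,177.85; break-even revenue = 41,177.85 × $243.02 = $10,007,040.13.
Actual sales revenue = 130,100 × $243.02 = $31,616,902.00.
Margin of safety = $31,616,902.00 − $10,007,040.13 = $21,609,862.

$21,609,862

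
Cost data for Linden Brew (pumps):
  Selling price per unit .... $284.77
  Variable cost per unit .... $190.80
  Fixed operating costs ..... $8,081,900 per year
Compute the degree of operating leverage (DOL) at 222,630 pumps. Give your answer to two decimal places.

1.63

Total contribution margin = 222,630 × $93.97 = $20,920,541.10.
EBIT = $20,920,541.10 − $8,081,900 = $12,838,641.10.
So DOL = total CM / EBIT = $20,920,541.10 / $12,838,641.10 = 1.6295.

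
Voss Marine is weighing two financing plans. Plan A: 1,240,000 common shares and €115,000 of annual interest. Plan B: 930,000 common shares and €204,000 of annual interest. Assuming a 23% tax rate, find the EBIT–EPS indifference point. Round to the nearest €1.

Set EPS_A = EPS_B: (EBIT − €115,000)(1 − 0.23) ÷ 1,240,000 = (EBIT − €204,000)(1 − 0.23) ÷ 930,000.
The (1 − t) factor cancels: (EBIT − 115,000) × 930,000 = (EBIT − 204,000) × 1,240,000.
Solving, EBIT = (204,000·1,240,000 − 115,000·930,000) / (1,240,000 − 930,000) = 146,010,000,000 / 310,000 = 471,000.00.

€471,000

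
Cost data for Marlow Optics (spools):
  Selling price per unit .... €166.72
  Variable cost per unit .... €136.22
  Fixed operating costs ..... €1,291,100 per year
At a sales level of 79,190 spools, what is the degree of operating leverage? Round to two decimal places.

2.15

At 79,190 units, contribution = 79,190 × €30.50 = €2,415,295.00.
Subtracting fixed costs: EBIT = €2,415,295.00 − €1,291,100 = €1,124,195.00.
So DOL = total CM / EBIT = €2,415,295.00 / €1,124,195.00 = 2.1485.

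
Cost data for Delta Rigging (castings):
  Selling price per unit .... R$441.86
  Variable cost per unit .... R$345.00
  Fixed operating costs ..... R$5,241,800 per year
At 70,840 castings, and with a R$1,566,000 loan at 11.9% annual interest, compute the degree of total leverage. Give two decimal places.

Contribution at this volume is 70,840 × R$96.86 = R$6,861,562.40.
EBIT = R$6,861,562.40 − R$5,241,800 = R$1,619,762.40. Interest = R$186,354.00.
DOL = R$6,861,562.40 ÷ R$1,619,762.40 = 4.2362; DFL = R$1,619,762.40 ÷ R$1,433,408.40 = 1.1300.
DCL = DOL × DFL = 4.2362 × 1.1300 = 4.7869.

4.79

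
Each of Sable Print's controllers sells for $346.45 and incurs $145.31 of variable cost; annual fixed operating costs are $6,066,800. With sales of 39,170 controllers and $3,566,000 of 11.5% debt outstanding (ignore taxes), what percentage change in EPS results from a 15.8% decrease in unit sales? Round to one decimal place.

Total contribution margin = 39,170 × $201.14 = $7,878,653.80.
Subtracting fixed costs: EBIT = $7,878,653.80 − $6,066,800 = $1,811,853.80.
Interest = $410,090.00, so EBIT − I = $1,401,763.80.
Degree of combined leverage = contribution ÷ (EBIT − I) = $7,878,653.80 ÷ $1,401,763.80 = 5.6205.
%ΔEPS = DCL × %ΔSales = 5.6205 × -15.8% = -88.8%.

-88.8%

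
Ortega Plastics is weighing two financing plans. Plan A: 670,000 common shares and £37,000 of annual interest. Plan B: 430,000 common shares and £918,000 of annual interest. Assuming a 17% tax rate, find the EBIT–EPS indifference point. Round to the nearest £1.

£2,496,458

Set EPS_A = EPS_B: (EBIT − £37,000)(1 − 0.17) ÷ 670,000 = (EBIT − £918,000)(1 − 0.17) ÷ 430,000.
The (1 − t) factor cancels: (EBIT − 37,000) × 430,000 = (EBIT − 918,000) × 670,000.
Solving, EBIT = (918,000·670,000 − 37,000·430,000) / (670,000 − 430,000) = 599,150,000,000 / 240,000 = 2,496,458.33.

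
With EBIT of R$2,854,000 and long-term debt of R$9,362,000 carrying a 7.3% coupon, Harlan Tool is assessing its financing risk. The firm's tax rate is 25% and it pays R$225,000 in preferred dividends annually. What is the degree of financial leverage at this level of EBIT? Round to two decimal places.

Interest = R$683,426.00.
Preferred dividends grossed up pre-tax: R$225,000 / (1 − 0.25) = R$300,000.00.
DFL = EBIT ÷ [EBIT − I − D_p/(1−t)] = R$2,854,000 ÷ [R$2,854,000 − R$683,426.00 − R$300,000.00] = R$2,854,000 ÷ R$1,870,574.00 = 1.5257.

1.53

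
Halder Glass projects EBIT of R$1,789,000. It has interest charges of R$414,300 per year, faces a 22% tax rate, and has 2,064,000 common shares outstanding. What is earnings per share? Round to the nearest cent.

Pre-tax income = R$1,789,000 − R$414,300.00 = R$1,374,700.00.
Net income = R$1,374,700.00 × (1 − 0.22) = R$1,072,266.00.
EPS = R$1,072,266.00 ÷ 2,064,000 = R$0.52.

R$0.52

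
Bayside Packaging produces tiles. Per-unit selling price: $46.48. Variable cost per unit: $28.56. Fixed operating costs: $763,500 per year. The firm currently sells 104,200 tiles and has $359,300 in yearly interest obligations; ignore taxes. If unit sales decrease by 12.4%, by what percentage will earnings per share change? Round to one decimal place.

-31.1%

Contribution at this volume is 104,200 × $17.92 = $1,867,264.00.
Subtracting fixed costs: EBIT = $1,867,264.00 − $763,500 = $1,103,764.00.
Interest = $359,300.00, so EBIT − I = $744,464.00.
DCL = total CM / (EBIT − I) = $1,867,264.00 / $744,464.00 = 2.5082.
EPS therefore changes by 2.5082 × (-12.4%) = -31.1%.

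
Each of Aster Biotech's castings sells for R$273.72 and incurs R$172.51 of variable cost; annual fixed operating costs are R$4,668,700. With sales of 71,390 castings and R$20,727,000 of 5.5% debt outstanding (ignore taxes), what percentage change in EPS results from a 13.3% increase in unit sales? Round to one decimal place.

At 71,390 units, contribution = 71,390 × R$101.21 = R$7,225,381.90.
Operating income = contribution − fixed costs = R$7,225,381.90 − R$4,668,700 = R$2,556,681.90.
Interest = R$1,139,985.00, so EBIT − I = R$1,416,696.90.
Degree of combined leverage = contribution ÷ (EBIT − I) = R$7,225,381.90 ÷ R$1,416,696.90 = 5.1002.
%ΔEPS = DCL × %ΔSales = 5.1002 × +13.3% = +67.8%.

+67.8%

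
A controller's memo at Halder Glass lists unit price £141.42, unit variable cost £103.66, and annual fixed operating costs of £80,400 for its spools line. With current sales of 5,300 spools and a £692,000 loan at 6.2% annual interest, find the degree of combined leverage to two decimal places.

Contribution at this volume is 5,300 × £37.76 = £200,128.00.
Subtracting fixed costs: EBIT = £200,128.00 − £80,400 = £119,728.00. Interest = £42,904.00, so EBIT − I = £76,824.00.
Degree of total leverage = total CM / (EBIT − interest) = £200,128.00 / £76,824.00 = 2.6050.

2.61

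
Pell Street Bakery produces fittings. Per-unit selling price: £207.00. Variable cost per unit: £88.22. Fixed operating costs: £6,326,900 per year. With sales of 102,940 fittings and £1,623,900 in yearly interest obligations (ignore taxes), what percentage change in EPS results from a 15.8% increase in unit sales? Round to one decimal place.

+45.2%

Contribution at this volume is 102,940 × £118.78 = £12,227,213.20.
Operating income = contribution − fixed costs = £12,227,213.20 − £6,326,900 = £5,900,313.20.
After interest of £1,623,900.00, pre-tax earnings = £4,276,413.20.
Degree of combined leverage = contribution ÷ (EBIT − I) = £12,227,213.20 ÷ £4,276,413.20 = 2.8592.
%ΔEPS = DCL × %ΔSales = 2.8592 × +15.8% = +45.2%.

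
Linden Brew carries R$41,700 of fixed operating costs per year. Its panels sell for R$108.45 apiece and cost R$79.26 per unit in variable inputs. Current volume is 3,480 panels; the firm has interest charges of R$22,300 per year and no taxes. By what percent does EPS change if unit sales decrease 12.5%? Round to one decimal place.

Total contribution margin = 3,480 × R$29.19 = R$101,581.20.
Operating income = contribution − fixed costs = R$101,581.20 − R$41,700 = R$59,881.20.
After interest of R$22,300.00, pre-tax earnings = R$37,581.20.
Degree of combined leverage = contribution ÷ (EBIT − I) = R$101,581.20 ÷ R$37,581.20 = 2.7030.
%ΔEPS = DCL × %ΔSales = 2.7030 × -12.5% = -33.8%.

-33.8%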